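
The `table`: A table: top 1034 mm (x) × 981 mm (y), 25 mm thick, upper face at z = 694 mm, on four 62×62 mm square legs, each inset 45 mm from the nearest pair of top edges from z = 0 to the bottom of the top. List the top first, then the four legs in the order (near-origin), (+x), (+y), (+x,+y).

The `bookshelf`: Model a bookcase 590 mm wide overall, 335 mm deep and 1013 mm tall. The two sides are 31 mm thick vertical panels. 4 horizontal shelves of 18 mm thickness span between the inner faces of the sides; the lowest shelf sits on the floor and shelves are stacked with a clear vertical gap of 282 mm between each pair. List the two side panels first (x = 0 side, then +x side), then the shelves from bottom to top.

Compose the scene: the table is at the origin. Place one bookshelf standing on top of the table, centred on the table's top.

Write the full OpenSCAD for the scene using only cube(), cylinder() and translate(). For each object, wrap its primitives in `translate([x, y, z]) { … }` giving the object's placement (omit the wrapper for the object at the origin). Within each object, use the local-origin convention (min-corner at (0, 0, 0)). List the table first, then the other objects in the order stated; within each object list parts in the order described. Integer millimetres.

translate([0, 0, 669]) cube([1034, 981, 25]);
translate([45, 45, 0]) cube([62, 62, 669]);
translate([927, 45, 0]) cube([62, 62, 669]);
translate([45, 874, 0]) cube([62, 62, 669]);
translate([927, 874, 0]) cube([62, 62, 669]);
translate([222, 323, 694]) {
  cube([31, 335, 1013]);
  translate([559, 0, 0]) cube([31, 335, 1013]);
  translate([31, 0, 0]) cube([528, 335, 18]);
  translate([31, 0, 300]) cube([528, 335, 18]);
  translate([31, 0, 600]) cube([528, 335, 18]);
  translate([31, 0, 900]) cube([528, 335, 18]);
}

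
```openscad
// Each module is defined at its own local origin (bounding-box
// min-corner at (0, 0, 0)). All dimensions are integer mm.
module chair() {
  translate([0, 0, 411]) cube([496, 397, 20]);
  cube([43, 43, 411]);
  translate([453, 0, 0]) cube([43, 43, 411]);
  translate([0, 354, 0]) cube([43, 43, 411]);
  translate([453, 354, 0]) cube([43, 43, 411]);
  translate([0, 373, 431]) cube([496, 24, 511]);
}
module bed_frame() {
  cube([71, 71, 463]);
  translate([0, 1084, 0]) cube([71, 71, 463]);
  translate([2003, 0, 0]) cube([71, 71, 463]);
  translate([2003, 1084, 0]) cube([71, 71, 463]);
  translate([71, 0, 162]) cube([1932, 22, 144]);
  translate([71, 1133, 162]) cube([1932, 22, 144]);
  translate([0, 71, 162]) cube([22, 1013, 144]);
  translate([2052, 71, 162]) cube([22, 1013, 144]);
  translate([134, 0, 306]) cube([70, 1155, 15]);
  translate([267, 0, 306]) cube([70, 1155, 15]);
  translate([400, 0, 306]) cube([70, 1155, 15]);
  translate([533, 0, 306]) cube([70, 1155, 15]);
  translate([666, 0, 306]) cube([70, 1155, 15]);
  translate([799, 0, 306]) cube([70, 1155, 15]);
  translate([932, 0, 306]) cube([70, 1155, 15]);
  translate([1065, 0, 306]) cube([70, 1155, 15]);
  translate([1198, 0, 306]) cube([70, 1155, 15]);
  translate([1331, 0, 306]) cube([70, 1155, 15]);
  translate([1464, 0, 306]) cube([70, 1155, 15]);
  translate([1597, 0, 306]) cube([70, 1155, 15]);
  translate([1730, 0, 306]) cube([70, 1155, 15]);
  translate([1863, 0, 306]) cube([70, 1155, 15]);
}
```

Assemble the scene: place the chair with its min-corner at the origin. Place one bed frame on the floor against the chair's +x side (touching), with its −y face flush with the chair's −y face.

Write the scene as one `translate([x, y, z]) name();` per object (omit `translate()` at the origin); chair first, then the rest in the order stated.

chair();
translate([496, 0, 0]) bed_frame();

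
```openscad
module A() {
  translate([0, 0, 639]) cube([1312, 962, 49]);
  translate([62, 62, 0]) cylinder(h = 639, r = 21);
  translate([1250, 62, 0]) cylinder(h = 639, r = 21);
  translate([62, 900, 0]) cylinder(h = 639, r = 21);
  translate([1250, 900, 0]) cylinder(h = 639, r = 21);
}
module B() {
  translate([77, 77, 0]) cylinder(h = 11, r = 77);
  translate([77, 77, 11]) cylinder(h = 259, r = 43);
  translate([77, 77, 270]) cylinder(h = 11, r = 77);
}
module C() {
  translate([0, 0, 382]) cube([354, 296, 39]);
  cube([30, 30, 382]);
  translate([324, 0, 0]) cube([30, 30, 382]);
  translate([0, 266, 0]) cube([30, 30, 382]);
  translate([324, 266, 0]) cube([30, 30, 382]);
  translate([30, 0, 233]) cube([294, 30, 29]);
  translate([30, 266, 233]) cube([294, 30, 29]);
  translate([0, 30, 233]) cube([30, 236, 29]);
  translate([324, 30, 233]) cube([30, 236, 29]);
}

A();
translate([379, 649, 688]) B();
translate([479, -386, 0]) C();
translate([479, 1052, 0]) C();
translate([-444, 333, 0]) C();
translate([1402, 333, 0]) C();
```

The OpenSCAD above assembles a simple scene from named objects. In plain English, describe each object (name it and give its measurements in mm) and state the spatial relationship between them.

A is a rectangular dining table. The top is 1312×962×49 mm with its upper surface at z = 688 mm. It stands on four round legs of 42 mm diameter, each leg's bounding box inset 41 mm from the nearest pair of top edges, running from the floor to the underside of the top.

B is a spool: two coaxial disc flanges of radius 77 mm and thickness 11 mm, joined by a core cylinder of radius 43 mm and height 259 mm. The lower flange rests on z = 0 and the three cylinders share a vertical axis.

C is a simple wooden stool: a rectangular seat 354 mm (x) by 296 mm (y), 39 mm thick, top face at z = 421 mm, on four square legs, each 30×30 mm in cross-section. The legs rest on z = 0, each flush with a corner of the seat. Four stretchers, 30 mm wide and 29 mm tall, connect adjacent legs with their undersides at z = 233 mm, each running between the inner faces of the legs it joins and aligned with the legs' outer faces on the other axis.

The spool is on top of the table. Four stools sit around the table at the −y, +y, −x, +x sides.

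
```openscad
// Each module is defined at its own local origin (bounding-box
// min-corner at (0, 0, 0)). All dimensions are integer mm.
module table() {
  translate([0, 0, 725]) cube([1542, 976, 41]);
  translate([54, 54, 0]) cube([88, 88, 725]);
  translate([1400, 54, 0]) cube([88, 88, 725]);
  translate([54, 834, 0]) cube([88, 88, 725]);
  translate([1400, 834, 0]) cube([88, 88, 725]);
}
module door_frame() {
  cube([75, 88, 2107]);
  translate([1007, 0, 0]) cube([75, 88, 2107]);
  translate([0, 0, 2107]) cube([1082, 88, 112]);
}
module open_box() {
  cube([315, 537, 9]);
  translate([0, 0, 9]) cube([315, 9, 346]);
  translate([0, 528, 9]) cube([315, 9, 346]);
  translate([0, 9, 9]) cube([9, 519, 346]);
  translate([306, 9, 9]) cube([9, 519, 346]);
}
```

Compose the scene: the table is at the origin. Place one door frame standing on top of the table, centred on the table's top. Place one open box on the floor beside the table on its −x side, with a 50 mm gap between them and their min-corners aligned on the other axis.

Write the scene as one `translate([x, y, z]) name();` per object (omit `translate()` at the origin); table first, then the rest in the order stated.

table();
translate([230, 444, 766]) door_frame();
translate([-365, 0, 0]) open_box();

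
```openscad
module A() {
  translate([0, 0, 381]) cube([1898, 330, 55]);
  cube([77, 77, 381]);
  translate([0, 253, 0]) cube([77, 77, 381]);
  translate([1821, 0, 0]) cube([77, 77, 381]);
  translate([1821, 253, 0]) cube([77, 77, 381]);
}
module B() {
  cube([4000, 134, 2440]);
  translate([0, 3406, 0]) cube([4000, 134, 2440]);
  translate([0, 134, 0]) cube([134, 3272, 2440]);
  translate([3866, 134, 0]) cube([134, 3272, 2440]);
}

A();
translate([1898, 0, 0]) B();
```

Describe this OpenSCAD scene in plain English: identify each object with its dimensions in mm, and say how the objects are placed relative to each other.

A is a bench: a 1898×330 mm seat slab, 55 mm thick, top at z = 436 mm, on four 77×77 mm square legs flush with the seat corners and standing on z = 0.

B is the wall frame of a small rectangular building: four walls, each 2440 mm tall and 134 mm thick, enclosing a footprint 4000 mm (x) by 3540 mm (y) outside-to-outside, with no floor or roof. The front and back walls (the −y and +y sides) span the full width; the two side walls fit between them.

The house frame is against the bench's +x side, with their −y faces flush.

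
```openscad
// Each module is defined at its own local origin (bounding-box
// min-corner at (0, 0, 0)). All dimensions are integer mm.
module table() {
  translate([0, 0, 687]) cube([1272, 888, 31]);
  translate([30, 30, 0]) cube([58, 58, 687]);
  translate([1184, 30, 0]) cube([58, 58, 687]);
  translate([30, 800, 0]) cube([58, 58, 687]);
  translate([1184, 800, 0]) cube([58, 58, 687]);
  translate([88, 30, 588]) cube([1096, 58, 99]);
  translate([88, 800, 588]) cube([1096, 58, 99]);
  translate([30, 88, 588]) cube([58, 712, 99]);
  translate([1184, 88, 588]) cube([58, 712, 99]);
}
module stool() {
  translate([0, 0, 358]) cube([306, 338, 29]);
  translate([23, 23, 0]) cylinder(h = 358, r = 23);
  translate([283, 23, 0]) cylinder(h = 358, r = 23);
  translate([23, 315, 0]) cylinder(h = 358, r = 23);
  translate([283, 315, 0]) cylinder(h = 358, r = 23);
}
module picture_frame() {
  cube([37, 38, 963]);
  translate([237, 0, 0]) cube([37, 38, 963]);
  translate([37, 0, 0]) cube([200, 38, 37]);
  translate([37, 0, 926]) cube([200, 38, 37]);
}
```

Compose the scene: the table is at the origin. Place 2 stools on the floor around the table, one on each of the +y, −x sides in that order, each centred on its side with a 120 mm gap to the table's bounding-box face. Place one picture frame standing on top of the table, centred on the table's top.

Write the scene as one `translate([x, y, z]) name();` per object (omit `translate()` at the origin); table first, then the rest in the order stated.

table();
translate([483, 1008, 0]) stool();
translate([-426, 275, 0]) stool();
translate([499, 425, 718]) picture_frame();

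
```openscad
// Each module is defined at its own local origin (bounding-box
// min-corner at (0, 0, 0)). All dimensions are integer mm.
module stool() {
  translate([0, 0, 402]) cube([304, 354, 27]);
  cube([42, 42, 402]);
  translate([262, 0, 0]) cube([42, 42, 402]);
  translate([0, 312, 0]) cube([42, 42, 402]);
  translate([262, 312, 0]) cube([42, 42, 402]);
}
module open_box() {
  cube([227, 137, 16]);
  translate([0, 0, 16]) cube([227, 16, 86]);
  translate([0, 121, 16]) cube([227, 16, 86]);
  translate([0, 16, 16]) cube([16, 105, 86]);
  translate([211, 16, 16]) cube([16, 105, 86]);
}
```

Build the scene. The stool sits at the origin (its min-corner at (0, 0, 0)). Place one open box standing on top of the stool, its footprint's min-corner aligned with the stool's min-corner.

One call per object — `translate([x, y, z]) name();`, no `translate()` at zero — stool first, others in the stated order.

stool();
translate([0, 0, 429]) open_box();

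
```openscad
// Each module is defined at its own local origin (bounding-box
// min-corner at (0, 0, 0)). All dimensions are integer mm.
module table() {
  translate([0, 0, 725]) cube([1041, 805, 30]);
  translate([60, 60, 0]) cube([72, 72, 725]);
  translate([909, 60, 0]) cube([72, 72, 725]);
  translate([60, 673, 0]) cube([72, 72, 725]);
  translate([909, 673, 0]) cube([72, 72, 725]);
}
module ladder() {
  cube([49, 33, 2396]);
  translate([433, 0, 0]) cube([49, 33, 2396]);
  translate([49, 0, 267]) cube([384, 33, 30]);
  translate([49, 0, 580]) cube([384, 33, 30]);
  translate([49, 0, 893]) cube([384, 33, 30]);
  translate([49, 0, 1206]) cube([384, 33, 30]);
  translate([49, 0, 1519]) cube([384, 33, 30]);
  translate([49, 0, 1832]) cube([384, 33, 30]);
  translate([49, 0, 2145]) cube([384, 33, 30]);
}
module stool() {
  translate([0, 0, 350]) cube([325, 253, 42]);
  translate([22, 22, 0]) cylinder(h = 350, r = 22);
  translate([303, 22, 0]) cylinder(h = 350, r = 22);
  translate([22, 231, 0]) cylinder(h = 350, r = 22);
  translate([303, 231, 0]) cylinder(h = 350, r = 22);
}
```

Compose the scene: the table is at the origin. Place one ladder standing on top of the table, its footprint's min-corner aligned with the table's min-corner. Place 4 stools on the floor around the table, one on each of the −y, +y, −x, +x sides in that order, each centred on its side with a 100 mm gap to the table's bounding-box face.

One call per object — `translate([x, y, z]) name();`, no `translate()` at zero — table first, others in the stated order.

table();
translate([0, 0, 755]) ladder();
translate([358, -353, 0]) stool();
translate([358, 905, 0]) stool();
translate([-425, 276, 0]) stool();
translate([1141, 276, 0]) stool();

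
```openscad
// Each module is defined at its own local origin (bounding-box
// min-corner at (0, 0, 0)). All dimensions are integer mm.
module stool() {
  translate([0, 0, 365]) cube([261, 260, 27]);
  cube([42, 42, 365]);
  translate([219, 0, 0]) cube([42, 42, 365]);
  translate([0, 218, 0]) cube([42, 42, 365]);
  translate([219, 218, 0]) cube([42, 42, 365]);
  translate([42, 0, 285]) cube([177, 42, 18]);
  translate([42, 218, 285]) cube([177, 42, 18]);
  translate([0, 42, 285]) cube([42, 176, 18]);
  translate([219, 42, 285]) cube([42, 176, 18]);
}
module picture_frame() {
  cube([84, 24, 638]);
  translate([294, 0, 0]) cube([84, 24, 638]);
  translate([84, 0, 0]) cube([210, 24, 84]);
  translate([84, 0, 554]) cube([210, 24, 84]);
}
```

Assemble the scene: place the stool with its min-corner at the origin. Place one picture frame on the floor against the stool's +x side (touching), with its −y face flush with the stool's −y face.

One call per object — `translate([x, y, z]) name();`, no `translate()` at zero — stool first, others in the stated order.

stool();
translate([261, 0, 0]) picture_frame();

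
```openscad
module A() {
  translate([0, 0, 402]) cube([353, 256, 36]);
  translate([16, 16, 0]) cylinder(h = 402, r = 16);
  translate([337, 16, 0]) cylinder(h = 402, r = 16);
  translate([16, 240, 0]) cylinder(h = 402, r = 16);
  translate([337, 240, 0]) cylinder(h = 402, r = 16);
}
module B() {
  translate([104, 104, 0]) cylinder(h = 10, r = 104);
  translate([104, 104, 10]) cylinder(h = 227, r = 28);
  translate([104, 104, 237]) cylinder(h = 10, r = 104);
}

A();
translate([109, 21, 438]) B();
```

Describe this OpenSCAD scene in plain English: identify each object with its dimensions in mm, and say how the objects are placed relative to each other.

A is a four-legged stool. The seat is a 353×256×36 mm slab whose top surface is at z = 438 mm; four round legs, each 32 mm in diameter, run from the floor (z = 0) to the underside of the seat, each leg's axis is inset half a diameter from the nearest pair of seat edges (so the leg's bounding box is flush with the corner).

B is a spool: two coaxial disc flanges of radius 104 mm and thickness 10 mm, joined by a core cylinder of radius 28 mm and height 227 mm. The lower flange rests on z = 0 and the three cylinders share a vertical axis.

The spool is on top of the stool.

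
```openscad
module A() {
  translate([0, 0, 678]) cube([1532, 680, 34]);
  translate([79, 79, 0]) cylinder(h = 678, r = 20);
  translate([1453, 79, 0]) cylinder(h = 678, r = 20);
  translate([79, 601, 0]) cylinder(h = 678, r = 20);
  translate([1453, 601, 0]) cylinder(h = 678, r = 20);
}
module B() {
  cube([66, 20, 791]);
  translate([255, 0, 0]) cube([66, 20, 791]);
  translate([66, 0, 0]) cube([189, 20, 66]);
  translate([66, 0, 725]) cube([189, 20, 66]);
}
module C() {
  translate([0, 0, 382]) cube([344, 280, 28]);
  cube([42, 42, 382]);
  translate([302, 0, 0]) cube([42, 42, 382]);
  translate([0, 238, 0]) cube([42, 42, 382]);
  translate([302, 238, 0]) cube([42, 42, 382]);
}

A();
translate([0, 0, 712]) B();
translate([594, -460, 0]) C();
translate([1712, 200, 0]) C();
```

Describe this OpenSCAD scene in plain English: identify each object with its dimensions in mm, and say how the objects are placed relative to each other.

A is a rectangular dining table. The top is 1532×680×34 mm with its upper surface at z = 712 mm. It stands on four round legs of 40 mm diameter, each leg's bounding box inset 59 mm from the nearest pair of top edges, running from the floor to the underside of the top.

B is a picture frame with a 189×659 mm rectangular opening (x by z) and a uniform 66 mm border on every side. Frame depth is 20 mm along y. It is built from two vertical stiles running the full outside height and two horizontal rails spanning the gap between the stiles.

C is a simple wooden stool: a rectangular seat 344 mm (x) by 280 mm (y), 28 mm thick, top face at z = 410 mm, on four square legs, each 42×42 mm in cross-section. The legs rest on z = 0, each flush with a corner of the seat.

The picture frame is on top of the table. Two stools sit around the table at the −y, +x sides.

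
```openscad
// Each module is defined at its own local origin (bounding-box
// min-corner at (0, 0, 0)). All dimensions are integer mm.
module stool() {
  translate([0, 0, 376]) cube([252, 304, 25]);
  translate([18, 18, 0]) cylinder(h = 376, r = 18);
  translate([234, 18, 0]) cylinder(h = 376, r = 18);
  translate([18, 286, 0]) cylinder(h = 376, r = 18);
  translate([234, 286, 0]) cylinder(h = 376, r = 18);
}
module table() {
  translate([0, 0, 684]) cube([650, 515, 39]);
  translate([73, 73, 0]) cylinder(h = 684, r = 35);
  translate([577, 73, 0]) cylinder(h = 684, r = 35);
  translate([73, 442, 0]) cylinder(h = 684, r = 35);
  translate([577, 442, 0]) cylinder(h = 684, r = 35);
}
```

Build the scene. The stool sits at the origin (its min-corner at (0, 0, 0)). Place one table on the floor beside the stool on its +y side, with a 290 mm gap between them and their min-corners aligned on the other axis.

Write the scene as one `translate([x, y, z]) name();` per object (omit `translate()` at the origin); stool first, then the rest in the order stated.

stool();
translate([0, 594, 0]) table();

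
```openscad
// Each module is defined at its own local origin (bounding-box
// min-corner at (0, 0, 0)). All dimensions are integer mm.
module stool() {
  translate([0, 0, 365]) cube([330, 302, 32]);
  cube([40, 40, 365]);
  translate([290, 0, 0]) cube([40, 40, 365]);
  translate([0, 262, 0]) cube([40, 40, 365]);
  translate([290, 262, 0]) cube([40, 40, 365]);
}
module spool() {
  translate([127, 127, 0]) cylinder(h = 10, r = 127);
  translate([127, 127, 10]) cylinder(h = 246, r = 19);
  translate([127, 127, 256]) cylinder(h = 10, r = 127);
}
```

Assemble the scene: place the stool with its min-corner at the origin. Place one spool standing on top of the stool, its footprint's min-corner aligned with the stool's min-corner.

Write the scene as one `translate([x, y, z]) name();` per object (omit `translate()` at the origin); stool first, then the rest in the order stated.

stool();
translate([0, 0, 397]) spool();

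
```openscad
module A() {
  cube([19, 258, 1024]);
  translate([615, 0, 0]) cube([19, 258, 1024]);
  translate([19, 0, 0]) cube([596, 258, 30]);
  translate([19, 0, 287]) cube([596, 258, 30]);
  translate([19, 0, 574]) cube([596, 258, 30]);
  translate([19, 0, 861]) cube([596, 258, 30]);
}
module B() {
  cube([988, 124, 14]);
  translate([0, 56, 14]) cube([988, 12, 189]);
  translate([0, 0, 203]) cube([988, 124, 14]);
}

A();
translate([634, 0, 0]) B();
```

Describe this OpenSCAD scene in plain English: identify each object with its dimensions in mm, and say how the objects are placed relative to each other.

A is an open bookshelf. Two side panels, each 19 mm thick, 258 mm deep and 1024 mm tall, stand 634 mm apart (outside-to-outside). Between them sit 4 shelves, each 30 mm thick and 258 mm deep, spanning the full gap between the sides. The bottom shelf rests on the floor (its underside at z = 0) and the clear gap between one shelf's top and the next shelf's underside is 257 mm.

B is an I-beam lying along x, 988 mm long. Overall section height 217 mm. Two flanges 124 mm wide (y) and 14 mm thick, one on the floor and one at the top; a web 12 mm thick runs between them, centred on the flange width.

The I-beam is against the bookshelf's +x side, with their −y faces flush.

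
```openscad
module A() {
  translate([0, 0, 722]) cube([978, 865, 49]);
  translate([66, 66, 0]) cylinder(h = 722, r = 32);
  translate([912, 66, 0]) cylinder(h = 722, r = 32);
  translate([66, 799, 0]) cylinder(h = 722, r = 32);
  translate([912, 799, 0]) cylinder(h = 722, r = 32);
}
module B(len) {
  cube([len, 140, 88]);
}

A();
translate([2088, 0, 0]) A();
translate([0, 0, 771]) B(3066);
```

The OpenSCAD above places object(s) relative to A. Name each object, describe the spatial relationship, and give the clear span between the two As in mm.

A is a table. B is a beam. A beam spans the tops of two tables. The clear span between the two tables is 1110 mm.

Second table starts at x = 2088; first ends at x = 978; clear span = 2088 − 978 = 1110 mm.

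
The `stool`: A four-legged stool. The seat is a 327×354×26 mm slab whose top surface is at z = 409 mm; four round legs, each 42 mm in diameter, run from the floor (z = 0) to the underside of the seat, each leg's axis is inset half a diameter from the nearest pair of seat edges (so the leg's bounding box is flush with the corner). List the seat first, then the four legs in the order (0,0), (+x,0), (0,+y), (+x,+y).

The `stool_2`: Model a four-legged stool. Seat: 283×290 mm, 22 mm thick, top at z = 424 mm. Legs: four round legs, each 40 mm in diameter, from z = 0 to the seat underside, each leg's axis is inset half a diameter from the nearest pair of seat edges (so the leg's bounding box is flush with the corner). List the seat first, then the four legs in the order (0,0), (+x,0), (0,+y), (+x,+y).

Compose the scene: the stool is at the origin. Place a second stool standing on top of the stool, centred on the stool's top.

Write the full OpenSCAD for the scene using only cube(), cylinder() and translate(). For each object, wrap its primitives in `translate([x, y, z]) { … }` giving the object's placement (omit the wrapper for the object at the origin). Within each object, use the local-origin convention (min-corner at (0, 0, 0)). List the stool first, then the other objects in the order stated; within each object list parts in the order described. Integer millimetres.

translate([0, 0, 383]) cube([327, 354, 26]);
translate([21, 21, 0]) cylinder(h = 383, r = 21);
translate([306, 21, 0]) cylinder(h = 383, r = 21);
translate([21, 333, 0]) cylinder(h = 383, r = 21);
translate([306, 333, 0]) cylinder(h = 383, r = 21);
translate([22, 32, 409]) {
  translate([0, 0, 402]) cube([283, 290, 22]);
  translate([20, 20, 0]) cylinder(h = 402, r = 20);
  translate([263, 20, 0]) cylinder(h = 402, r = 20);
  translate([20, 270, 0]) cylinder(h = 402, r = 20);
  translate([263, 270, 0]) cylinder(h = 402, r = 20);
}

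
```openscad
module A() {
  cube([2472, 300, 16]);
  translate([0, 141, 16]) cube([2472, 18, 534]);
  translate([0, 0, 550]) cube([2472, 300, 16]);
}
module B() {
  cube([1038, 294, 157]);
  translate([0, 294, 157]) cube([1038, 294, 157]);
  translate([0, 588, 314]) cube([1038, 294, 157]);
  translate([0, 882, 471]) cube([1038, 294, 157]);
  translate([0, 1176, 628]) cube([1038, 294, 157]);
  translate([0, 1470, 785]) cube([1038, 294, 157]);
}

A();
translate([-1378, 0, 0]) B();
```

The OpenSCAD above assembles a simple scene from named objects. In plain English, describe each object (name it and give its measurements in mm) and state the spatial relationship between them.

A is an I-beam lying along x, 2472 mm long. Overall section height 566 mm. Two flanges 300 mm wide (y) and 16 mm thick, one on the floor and one at the top; a web 18 mm thick runs between them, centred on the flange width.

B is a straight staircase of 6 solid steps. Each step is 1038 mm wide (x), 294 mm deep (y, the going) and 157 mm tall (the rise). The first step rests on the floor; each subsequent step sits one going further in +y and one rise higher in +z, directly behind and above the previous step with no overlap.

The staircase is on the floor beside the I-beam on its −x side.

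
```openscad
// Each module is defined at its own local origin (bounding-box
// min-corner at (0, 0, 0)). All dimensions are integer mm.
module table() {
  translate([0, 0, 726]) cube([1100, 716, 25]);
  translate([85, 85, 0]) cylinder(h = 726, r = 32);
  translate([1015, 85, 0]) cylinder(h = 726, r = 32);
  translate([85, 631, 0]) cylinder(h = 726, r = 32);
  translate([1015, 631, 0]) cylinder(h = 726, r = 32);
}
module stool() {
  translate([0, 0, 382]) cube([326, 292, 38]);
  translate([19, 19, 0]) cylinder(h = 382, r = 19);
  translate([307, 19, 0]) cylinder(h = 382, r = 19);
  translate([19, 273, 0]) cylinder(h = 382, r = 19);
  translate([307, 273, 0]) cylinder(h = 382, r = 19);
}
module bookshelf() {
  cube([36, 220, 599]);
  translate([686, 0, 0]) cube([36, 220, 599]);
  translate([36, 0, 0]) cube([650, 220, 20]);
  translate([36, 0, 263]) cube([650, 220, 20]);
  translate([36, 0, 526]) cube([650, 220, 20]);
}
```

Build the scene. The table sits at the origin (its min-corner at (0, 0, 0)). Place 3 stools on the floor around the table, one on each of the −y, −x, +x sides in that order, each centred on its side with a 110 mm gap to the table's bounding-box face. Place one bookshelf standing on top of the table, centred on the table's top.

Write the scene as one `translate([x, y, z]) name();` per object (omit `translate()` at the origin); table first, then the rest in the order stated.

table();
translate([387, -402, 0]) stool();
translate([-436, 212, 0]) stool();
translate([1210, 212, 0]) stool();
translate([189, 248, 751]) bookshelf();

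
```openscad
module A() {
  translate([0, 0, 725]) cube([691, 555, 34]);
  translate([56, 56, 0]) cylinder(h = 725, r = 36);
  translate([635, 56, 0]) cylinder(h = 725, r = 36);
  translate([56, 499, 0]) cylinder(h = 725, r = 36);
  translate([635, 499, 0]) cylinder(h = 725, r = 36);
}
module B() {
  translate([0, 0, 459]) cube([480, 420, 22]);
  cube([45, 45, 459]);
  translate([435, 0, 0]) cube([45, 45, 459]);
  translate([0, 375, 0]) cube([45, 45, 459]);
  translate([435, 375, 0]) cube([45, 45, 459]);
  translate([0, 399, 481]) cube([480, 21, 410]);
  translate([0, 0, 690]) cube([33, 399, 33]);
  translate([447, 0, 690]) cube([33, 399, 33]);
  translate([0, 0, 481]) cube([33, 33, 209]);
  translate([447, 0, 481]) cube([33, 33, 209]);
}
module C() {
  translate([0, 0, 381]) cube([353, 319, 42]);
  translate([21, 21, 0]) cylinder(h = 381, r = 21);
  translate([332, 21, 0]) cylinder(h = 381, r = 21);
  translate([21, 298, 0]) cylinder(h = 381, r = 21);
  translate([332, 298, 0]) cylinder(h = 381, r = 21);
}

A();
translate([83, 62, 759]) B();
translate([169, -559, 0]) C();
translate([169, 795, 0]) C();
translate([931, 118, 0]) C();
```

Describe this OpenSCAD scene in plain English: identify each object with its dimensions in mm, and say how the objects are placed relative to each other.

A is a table: top 691 mm (x) × 555 mm (y), 34 mm thick, upper face at z = 759 mm, on four round legs of 72 mm diameter, each leg's bounding box inset 20 mm from the nearest pair of top edges, running from z = 0 to the bottom of the top.

B is a chair. The seat is a 480×420×22 mm slab with its top at z = 481 mm, on four 45×45 mm corner legs (flush with the seat edges, standing on z = 0). A flat backrest 21 mm thick, 410 mm tall, spans the full seat width and rises from the seat top along its +y edge, rear face flush with the rear of the seat. Two armrests of 33×33 mm section run along each side from the seat's front edge to the front of the backrest, top faces 242 mm above the seat top and outer faces flush with the seat's x-edges; a 33×33 mm post under the front of each armrest stands on the seat at the front corner.

C is a four-legged stool. The seat is 353×319 mm, 42 mm thick, top at z = 423 mm. It stands on four round legs, each 42 mm in diameter, from z = 0 to the seat underside, each leg's axis is inset half a diameter from the nearest pair of seat edges (so the leg's bounding box is flush with the corner).

The chair is on top of the table. Three stools sit around the table at the −y, +y, +x sides.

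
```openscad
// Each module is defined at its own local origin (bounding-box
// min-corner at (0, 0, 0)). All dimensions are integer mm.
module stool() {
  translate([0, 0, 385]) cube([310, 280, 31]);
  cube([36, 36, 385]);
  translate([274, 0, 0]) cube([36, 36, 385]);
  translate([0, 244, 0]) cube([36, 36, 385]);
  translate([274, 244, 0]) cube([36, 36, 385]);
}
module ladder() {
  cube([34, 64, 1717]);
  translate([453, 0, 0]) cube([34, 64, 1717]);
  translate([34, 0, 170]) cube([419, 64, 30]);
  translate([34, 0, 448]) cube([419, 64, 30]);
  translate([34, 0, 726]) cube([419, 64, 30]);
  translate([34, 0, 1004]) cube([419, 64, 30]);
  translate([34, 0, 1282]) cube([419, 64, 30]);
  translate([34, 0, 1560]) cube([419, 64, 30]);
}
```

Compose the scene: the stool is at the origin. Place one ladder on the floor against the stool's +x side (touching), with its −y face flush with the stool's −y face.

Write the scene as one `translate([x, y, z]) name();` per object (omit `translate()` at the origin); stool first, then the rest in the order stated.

stool();
translate([310, 0, 0]) ladder();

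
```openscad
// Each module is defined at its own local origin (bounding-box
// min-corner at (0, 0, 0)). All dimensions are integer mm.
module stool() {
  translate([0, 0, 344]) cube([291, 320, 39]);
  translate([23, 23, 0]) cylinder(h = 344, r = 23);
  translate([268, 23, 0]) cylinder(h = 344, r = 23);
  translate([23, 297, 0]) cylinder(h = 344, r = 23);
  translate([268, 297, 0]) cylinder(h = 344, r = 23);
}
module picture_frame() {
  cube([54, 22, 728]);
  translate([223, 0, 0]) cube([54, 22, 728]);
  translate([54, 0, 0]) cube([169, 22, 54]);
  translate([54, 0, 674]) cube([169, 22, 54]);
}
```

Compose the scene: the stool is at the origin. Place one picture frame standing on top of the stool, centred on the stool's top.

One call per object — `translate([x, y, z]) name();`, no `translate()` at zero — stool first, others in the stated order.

stool();
translate([7, 149, 383]) picture_frame();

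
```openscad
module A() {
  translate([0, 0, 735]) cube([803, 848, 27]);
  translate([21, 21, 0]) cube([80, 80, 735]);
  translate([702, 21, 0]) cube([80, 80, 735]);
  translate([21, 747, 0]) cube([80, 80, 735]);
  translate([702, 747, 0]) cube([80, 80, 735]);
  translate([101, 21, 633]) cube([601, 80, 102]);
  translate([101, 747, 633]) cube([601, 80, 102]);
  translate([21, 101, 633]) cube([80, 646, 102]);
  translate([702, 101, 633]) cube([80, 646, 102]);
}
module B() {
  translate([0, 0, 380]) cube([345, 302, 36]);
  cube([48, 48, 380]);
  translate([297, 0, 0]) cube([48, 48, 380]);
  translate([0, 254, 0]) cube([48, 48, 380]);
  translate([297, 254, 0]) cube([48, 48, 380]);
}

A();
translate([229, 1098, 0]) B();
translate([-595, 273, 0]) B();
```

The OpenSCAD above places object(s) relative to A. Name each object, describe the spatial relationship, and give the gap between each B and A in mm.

A is a table. B is a stool. Two stools sit around the table at the +y, −x sides. The gap between each stool and the table is 250 mm.

Each stool's nearest face is 250 mm from the table's bounding box.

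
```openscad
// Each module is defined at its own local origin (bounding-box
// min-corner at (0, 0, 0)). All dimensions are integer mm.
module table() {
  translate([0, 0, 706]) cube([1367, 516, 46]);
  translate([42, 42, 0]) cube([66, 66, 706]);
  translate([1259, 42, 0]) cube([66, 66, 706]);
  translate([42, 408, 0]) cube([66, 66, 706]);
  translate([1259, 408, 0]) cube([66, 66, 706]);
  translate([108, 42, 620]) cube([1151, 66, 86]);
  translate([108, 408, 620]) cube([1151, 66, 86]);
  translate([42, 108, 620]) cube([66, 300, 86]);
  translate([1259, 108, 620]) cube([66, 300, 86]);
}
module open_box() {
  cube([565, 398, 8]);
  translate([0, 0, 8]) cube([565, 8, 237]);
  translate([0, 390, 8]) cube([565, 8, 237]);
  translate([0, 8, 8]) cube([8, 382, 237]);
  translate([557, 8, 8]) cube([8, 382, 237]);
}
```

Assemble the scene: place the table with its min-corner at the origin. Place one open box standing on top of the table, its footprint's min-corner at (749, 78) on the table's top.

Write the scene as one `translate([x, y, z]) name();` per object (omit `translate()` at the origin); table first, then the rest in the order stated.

table();
translate([749, 78, 752]) open_box();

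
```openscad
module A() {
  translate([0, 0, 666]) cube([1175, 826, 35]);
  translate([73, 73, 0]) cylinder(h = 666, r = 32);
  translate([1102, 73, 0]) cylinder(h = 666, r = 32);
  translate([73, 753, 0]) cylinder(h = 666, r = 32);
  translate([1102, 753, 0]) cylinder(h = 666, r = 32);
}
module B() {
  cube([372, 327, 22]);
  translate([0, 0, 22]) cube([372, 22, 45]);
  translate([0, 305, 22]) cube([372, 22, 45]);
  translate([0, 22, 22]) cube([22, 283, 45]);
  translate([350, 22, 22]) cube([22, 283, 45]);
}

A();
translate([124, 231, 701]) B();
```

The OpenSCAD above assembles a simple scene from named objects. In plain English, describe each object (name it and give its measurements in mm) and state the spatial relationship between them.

A is a rectangular dining table. The top is 1175×826×35 mm with its upper surface at z = 701 mm. It stands on four round legs of 64 mm diameter, each leg's bounding box inset 41 mm from the nearest pair of top edges, running from the floor to the underside of the top.

B is an open-topped rectangular box: outside dimensions 372×327×67 mm, with a uniform wall and base thickness of 22 mm. The base is a full 372×327 slab on the floor; four walls sit on top of the base. The front and back walls (the −y and +y sides) span the full width; the two side walls fit between them.

The open box is on top of the table.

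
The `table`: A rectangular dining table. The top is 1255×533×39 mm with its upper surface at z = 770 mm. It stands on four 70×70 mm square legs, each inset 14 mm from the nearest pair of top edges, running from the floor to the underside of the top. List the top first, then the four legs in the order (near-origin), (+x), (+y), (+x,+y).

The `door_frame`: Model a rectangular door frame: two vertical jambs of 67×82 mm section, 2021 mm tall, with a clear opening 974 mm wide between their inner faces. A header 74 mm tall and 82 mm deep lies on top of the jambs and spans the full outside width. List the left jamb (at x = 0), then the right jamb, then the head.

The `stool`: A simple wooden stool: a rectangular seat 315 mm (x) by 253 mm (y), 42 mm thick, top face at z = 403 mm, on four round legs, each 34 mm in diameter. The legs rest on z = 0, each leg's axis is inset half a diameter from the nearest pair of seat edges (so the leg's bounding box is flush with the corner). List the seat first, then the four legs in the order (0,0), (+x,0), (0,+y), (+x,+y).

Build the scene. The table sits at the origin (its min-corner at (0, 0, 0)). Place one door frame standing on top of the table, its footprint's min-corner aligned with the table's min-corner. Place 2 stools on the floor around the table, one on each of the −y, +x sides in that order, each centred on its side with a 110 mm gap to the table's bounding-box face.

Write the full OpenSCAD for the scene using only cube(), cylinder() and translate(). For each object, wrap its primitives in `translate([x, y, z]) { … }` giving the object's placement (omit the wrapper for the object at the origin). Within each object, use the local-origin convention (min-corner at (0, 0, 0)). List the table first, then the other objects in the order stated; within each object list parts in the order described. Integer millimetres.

translate([0, 0, 731]) cube([1255, 533, 39]);
translate([14, 14, 0]) cube([70, 70, 731]);
translate([1171, 14, 0]) cube([70, 70, 731]);
translate([14, 449, 0]) cube([70, 70, 731]);
translate([1171, 449, 0]) cube([70, 70, 731]);
translate([0, 0, 770]) {
  cube([67, 82, 2021]);
  translate([1041, 0, 0]) cube([67, 82, 2021]);
  translate([0, 0, 2021]) cube([1108, 82, 74]);
}
translate([470, -363, 0]) {
  translate([0, 0, 361]) cube([315, 253, 42]);
  translate([17, 17, 0]) cylinder(h = 361, r = 17);
  translate([298, 17, 0]) cylinder(h = 361, r = 17);
  translate([17, 236, 0]) cylinder(h = 361, r = 17);
  translate([298, 236, 0]) cylinder(h = 361, r = 17);
}
translate([1365, 140, 0]) {
  translate([0, 0, 361]) cube([315, 253, 42]);
  translate([17, 17, 0]) cylinder(h = 361, r = 17);
  translate([298, 17, 0]) cylinder(h = 361, r = 17);
  translate([17, 236, 0]) cylinder(h = 361, r = 17);
  translate([298, 236, 0]) cylinder(h = 361, r = 17);
}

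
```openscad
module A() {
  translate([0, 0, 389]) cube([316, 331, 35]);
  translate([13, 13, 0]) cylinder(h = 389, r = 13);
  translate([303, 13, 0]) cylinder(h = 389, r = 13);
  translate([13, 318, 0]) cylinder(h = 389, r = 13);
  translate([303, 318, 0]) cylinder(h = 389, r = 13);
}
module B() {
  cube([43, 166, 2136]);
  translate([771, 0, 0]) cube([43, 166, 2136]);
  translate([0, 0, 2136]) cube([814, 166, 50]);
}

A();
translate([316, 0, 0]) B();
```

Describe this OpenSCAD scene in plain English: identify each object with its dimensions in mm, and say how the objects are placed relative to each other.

A is a four-legged stool. The seat is 316×331 mm, 35 mm thick, top at z = 424 mm. It stands on four round legs, each 26 mm in diameter, from z = 0 to the seat underside, each leg's axis is inset half a diameter from the nearest pair of seat edges (so the leg's bounding box is flush with the corner).

B is a door frame. The clear opening is 728 mm wide and 2136 mm high. Two 43 mm wide jambs, 166 mm deep, stand either side of the opening from the floor to the top of the opening. A 50 mm thick head sits across the top of both jambs, spanning the full outside width of the frame.

The door frame is against the stool's +x side, with their −y faces flush.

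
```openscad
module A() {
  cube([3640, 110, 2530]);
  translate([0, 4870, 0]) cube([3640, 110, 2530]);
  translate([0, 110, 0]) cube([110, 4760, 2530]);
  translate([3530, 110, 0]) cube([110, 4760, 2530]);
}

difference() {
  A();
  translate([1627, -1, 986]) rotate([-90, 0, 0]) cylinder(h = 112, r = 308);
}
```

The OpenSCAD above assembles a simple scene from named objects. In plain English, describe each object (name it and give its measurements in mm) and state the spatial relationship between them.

A is a box-shaped house frame (walls only): outside footprint 3640×4980 mm, wall height 2530 mm, wall thickness 110 mm. The two y-facing walls run the full x-width; the two x-facing walls fit between the inner faces of the y-facing walls.

The house frame has a circular hole of radius 308 mm through its front wall, centred at (x = 1627, z = 986).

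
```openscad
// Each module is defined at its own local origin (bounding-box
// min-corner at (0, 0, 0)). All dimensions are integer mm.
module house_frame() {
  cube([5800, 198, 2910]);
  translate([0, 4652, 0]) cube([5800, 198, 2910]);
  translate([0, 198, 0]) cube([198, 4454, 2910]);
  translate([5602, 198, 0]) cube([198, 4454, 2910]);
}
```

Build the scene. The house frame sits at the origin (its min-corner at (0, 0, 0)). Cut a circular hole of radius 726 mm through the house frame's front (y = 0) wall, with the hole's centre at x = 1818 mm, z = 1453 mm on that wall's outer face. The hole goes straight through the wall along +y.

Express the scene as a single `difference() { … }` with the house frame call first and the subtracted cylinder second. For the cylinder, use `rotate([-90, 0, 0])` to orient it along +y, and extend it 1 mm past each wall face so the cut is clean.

difference() {
  house_frame();
  translate([1818, -1, 1453]) rotate([-90, 0, 0]) cylinder(h = 200, r = 726);
}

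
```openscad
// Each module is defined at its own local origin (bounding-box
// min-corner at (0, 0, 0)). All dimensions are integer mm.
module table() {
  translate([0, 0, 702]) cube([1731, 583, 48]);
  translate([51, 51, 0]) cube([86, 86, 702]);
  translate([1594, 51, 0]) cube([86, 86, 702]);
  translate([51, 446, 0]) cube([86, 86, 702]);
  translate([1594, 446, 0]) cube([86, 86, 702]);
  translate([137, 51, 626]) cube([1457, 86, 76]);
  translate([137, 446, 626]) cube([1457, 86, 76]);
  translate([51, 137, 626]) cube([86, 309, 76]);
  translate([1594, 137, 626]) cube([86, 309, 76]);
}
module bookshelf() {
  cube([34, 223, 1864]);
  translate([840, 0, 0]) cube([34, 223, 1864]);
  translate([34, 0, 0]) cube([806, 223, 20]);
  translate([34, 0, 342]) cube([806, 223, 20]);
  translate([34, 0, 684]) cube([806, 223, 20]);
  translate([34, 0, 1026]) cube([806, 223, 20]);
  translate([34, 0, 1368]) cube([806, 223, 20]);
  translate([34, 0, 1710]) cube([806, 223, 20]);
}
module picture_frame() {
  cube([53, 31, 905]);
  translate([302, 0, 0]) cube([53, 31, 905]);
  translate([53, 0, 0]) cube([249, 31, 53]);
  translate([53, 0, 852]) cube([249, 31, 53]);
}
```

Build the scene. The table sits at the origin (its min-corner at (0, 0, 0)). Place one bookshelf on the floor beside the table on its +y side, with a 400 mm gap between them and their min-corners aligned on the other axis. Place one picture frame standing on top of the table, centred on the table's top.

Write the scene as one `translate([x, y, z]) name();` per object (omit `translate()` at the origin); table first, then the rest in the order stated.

table();
translate([0, 983, 0]) bookshelf();
translate([688, 276, 750]) picture_frame();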